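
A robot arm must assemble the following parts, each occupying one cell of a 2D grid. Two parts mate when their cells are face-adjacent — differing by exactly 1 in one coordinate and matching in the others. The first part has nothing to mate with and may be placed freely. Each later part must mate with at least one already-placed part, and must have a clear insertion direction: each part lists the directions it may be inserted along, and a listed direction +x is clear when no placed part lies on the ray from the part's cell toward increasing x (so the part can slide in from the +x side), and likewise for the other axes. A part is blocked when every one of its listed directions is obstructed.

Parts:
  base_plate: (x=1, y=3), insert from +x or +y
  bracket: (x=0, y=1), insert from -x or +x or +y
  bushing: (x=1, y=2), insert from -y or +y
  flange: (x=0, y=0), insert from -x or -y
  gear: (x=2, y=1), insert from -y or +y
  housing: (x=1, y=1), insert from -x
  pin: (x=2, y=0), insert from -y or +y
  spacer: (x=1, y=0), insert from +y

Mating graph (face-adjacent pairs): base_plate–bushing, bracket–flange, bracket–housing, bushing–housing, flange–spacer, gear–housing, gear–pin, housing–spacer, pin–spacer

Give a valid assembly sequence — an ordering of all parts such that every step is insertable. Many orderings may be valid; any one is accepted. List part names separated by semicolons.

1. pin@(2, 0) [-y clear] — {pin}
2. spacer@(1, 0) [+y clear] — {pin, spacer}
3. gear@(2, 1) [+y clear] — {gear, pin, spacer}
4. flange@(0, 0) [-x clear] — {flange, gear, pin, spacer}
5. housing@(1, 1) [-x clear] — {flange, gear, housing, pin, spacer}
6. bushing@(1, 2) [+y clear] — {bushing, flange, gear, housing, pin, spacer}
7. base_plate@(1, 3) [+x clear] — {base_plate, bushing, flange, gear, housing, pin, spacer}
8. bracket@(0, 1) [-x clear] — {base_plate, bracket, bushing, flange, gear, housing, pin, spacer}

pin; spacer; gear; flange; housing; bushing; base_plate; bracket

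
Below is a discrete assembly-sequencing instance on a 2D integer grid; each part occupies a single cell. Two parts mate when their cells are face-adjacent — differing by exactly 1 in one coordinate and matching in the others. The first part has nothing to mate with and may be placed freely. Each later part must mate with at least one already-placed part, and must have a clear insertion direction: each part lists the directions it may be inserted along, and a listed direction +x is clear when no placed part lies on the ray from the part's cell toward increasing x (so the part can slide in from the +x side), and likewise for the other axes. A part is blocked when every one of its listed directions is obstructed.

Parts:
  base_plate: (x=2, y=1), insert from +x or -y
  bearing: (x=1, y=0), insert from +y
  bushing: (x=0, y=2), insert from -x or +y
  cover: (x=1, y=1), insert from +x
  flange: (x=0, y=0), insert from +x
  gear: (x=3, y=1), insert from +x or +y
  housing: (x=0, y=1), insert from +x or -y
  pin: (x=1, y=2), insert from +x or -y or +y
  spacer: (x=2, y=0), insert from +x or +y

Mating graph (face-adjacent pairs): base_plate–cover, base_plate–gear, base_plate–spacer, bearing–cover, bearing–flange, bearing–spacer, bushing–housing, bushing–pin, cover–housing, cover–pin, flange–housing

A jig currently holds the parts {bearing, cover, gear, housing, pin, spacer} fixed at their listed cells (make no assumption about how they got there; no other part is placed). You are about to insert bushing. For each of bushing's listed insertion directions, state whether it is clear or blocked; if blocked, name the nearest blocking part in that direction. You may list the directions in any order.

+y: clear; -x: clear

-x: ray from bushing(0, 2) has no placed part ⇒ clear
+y: ray from bushing(0, 2) has no placed part ⇒ clear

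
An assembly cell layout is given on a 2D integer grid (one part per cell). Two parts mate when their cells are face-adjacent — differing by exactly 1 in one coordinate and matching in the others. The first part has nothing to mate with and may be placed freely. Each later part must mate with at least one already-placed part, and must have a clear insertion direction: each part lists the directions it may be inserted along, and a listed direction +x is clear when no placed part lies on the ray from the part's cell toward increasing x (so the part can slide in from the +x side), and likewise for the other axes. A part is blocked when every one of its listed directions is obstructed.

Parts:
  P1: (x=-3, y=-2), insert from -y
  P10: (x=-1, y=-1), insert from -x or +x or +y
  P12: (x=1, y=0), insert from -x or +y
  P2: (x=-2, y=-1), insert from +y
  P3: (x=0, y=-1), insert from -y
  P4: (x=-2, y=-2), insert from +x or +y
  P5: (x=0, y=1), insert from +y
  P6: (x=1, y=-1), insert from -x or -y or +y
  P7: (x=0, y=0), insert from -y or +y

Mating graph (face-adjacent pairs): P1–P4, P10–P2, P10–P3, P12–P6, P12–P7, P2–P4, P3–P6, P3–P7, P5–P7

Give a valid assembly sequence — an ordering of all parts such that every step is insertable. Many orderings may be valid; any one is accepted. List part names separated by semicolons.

1. P10@(-1, -1) [-x clear] — {P10}
2. P3@(0, -1) [-y clear] — {P10, P3}
3. P6@(1, -1) [-y clear] — {P10, P3, P6}
4. P12@(1, 0) [-x clear] — {P10, P12, P3, P6}
5. P2@(-2, -1) [+y clear] — {P10, P12, P2, P3, P6}
6. P4@(-2, -2) [+x clear] — {P10, P12, P2, P3, P4, P6}
7. P1@(-3, -2) [-y clear] — {P1, P10, P12, P2, P3, P4, P6}
8. P7@(0, 0) [+y clear] — {P1, P10, P12, P2, P3, P4, P6, P7}
9. P5@(0, 1) [+y clear] — {P1, P10, P12, P2, P3, P4, P5, P6, P7}

P10; P3; P6; P12; P2; P4; P1; P7; P5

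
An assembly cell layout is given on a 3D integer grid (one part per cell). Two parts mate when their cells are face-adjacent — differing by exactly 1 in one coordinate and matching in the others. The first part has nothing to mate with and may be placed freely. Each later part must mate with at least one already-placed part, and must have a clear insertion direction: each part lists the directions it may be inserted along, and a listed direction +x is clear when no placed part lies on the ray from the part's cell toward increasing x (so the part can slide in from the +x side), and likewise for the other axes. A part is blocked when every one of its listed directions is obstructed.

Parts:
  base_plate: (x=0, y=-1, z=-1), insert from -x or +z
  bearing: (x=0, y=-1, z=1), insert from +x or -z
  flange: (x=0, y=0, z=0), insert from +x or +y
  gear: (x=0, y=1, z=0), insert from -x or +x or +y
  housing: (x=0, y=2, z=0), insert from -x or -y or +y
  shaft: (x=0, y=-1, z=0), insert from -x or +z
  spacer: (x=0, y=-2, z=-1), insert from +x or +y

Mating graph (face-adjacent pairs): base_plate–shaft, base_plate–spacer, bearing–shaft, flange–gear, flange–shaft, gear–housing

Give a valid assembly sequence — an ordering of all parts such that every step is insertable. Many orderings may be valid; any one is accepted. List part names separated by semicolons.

bearing; shaft; flange; gear; housing; base_plate; spacer

1. bearing@(0, -1, 1) [+x clear] — {bearing}
2. shaft@(0, -1, 0) [-x clear] — {bearing, shaft}
3. flange@(0, 0, 0) [+x clear] — {bearing, flange, shaft}
4. gear@(0, 1, 0) [-x clear] — {bearing, flange, gear, shaft}
5. housing@(0, 2, 0) [-x clear] — {bearing, flange, gear, housing, shaft}
6. base_plate@(0, -1, -1) [-x clear] — {base_plate, bearing, flange, gear, housing, shaft}
7. spacer@(0, -2, -1) [+x clear] — {base_plate, bearing, flange, gear, housing, shaft, spacer}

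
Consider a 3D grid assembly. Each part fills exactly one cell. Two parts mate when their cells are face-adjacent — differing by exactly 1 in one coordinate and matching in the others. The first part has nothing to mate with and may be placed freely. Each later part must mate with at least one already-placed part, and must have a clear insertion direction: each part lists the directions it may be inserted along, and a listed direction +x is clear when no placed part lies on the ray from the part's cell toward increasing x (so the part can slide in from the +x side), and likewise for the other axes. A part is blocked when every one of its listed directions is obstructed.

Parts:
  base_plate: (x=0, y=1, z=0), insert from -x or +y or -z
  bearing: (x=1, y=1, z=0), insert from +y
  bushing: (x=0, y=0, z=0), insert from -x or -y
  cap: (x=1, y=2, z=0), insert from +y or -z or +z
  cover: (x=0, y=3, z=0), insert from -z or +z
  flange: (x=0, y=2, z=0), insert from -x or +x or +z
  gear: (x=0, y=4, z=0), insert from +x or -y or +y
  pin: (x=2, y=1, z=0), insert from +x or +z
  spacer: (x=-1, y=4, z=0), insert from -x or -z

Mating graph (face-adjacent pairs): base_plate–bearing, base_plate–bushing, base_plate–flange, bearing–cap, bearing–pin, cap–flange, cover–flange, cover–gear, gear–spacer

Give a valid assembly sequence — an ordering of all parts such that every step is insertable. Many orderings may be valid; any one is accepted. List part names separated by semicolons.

flange; cover; gear; spacer; base_plate; bushing; bearing; cap; pin

1. flange@(0, 2, 0) [-x clear] — {flange}
2. cover@(0, 3, 0) [-z clear] — {cover, flange}
3. gear@(0, 4, 0) [+x clear] — {cover, flange, gear}
4. spacer@(-1, 4, 0) [-x clear] — {cover, flange, gear, spacer}
5. base_plate@(0, 1, 0) [-x clear] — {base_plate, cover, flange, gear, spacer}
6. bushing@(0, 0, 0) [-x clear] — {base_plate, bushing, cover, flange, gear, spacer}
7. bearing@(1, 1, 0) [+y clear] — {base_plate, bearing, bushing, cover, flange, gear, spacer}
8. cap@(1, 2, 0) [+y clear] — {base_plate, bearing, bushing, cap, cover, flange, gear, spacer}
9. pin@(2, 1, 0) [+x clear] — {base_plate, bearing, bushing, cap, cover, flange, gear, pin, spacer}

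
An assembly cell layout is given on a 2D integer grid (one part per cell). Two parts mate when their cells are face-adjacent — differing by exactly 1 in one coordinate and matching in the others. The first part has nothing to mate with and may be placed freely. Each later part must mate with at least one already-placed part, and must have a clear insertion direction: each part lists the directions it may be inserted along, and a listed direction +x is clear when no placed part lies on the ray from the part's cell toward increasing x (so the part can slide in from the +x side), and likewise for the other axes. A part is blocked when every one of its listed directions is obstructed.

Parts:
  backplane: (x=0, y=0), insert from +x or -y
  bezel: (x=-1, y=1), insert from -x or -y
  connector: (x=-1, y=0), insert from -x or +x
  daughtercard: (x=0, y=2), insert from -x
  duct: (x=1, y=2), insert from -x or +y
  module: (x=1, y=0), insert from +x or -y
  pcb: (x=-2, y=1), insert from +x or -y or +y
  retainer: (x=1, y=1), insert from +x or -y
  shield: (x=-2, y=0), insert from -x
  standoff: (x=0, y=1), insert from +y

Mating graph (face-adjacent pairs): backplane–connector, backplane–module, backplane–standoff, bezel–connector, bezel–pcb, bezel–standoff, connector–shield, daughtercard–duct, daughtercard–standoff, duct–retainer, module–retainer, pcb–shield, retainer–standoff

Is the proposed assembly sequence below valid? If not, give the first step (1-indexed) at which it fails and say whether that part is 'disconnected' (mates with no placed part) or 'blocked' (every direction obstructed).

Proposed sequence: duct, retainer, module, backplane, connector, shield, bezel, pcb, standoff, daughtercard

1. duct@(1, 2) [-x clear] — {duct}
2. retainer@(1, 1) [+x clear] — {duct, retainer}
3. module@(1, 0) [+x clear] — {duct, module, retainer}
4. backplane@(0, 0) [-y clear] — {backplane, duct, module, retainer}
5. connector@(-1, 0) [-x clear] — {backplane, connector, duct, module, retainer}
6. shield@(-2, 0) [-x clear] — {backplane, connector, duct, module, retainer, shield}
7. bezel@(-1, 1) [-x clear] — {backplane, bezel, connector, duct, module, retainer, shield}
8. pcb@(-2, 1) [+y clear] — {backplane, bezel, connector, duct, module, pcb, retainer, shield}
9. standoff@(0, 1) [+y clear] — {backplane, bezel, connector, duct, module, pcb, retainer, shield, standoff}
10. daughtercard@(0, 2) [-x clear] — {backplane, bezel, connector, daughtercard, duct, module, pcb, retainer, shield, standoff}

Valid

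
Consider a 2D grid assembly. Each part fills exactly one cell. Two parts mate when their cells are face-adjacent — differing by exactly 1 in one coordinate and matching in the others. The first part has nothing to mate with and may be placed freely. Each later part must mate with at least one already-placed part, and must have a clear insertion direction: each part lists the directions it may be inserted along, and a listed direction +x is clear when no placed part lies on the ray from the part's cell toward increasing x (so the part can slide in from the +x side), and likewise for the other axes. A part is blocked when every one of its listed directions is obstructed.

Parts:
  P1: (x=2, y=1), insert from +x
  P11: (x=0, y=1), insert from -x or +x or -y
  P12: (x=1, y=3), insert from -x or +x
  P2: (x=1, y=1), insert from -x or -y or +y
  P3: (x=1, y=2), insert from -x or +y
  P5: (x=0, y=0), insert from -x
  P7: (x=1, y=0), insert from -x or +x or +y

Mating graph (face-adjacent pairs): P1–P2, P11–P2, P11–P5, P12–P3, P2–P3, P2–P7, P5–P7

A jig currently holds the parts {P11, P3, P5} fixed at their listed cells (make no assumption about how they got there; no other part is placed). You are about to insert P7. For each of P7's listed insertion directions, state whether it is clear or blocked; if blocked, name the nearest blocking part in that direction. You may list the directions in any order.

-x: nearest on ray is P5@(0, 0) ⇒ blocked
+x: ray from P7(1, 0) has no placed part ⇒ clear
+y: nearest on ray is P3@(1, 2) ⇒ blocked

+x: clear; +y: blocked by P3; -x: blocked by P5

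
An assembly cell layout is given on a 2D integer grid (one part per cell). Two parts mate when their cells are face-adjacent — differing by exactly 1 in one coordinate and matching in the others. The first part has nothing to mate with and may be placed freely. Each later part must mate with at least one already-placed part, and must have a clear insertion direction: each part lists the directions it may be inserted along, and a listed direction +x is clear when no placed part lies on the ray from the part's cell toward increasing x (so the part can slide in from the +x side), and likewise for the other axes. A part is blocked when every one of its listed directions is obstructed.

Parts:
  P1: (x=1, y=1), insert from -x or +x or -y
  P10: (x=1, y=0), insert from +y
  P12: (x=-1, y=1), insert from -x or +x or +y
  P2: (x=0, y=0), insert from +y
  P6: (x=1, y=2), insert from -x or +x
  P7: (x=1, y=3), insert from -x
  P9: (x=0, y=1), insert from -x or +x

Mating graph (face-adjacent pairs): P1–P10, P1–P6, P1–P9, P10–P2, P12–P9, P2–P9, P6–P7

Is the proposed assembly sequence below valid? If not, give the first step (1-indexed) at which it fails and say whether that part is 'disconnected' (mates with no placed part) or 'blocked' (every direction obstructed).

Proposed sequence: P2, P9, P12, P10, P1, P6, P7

1. P2@(0, 0) [+y clear] — {P2}
2. P9@(0, 1) [-x clear] — {P2, P9}
3. P12@(-1, 1) [-x clear] — {P12, P2, P9}
4. P10@(1, 0) [+y clear] — {P10, P12, P2, P9}
5. P1@(1, 1) [+x clear] — {P1, P10, P12, P2, P9}
6. P6@(1, 2) [-x clear] — {P1, P10, P12, P2, P6, P9}
7. P7@(1, 3) [-x clear] — {P1, P10, P12, P2, P6, P7, P9}

Valid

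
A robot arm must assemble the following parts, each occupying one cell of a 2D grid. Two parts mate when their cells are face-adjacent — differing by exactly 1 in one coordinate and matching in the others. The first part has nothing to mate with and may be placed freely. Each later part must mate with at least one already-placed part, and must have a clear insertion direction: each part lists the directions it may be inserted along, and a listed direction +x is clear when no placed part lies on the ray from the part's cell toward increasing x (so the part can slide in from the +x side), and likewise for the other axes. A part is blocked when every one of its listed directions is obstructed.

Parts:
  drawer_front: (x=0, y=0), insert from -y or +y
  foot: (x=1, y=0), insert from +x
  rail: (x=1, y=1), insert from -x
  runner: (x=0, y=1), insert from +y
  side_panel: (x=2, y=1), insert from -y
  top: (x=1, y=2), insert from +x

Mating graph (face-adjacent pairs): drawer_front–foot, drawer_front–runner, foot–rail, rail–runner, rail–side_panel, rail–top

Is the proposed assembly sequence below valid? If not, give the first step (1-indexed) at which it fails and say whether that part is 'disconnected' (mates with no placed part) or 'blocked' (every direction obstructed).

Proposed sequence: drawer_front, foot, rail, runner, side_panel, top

1. drawer_front@(0, 0) [-y clear] — {drawer_front}
2. foot@(1, 0) [+x clear] — {drawer_front, foot}
3. rail@(1, 1) [-x clear] — {drawer_front, foot, rail}
4. runner@(0, 1) [+y clear] — {drawer_front, foot, rail, runner}
5. side_panel@(2, 1) [-y clear] — {drawer_front, foot, rail, runner, side_panel}
6. top@(1, 2) [+x clear] — {drawer_front, foot, rail, runner, side_panel, top}

Valid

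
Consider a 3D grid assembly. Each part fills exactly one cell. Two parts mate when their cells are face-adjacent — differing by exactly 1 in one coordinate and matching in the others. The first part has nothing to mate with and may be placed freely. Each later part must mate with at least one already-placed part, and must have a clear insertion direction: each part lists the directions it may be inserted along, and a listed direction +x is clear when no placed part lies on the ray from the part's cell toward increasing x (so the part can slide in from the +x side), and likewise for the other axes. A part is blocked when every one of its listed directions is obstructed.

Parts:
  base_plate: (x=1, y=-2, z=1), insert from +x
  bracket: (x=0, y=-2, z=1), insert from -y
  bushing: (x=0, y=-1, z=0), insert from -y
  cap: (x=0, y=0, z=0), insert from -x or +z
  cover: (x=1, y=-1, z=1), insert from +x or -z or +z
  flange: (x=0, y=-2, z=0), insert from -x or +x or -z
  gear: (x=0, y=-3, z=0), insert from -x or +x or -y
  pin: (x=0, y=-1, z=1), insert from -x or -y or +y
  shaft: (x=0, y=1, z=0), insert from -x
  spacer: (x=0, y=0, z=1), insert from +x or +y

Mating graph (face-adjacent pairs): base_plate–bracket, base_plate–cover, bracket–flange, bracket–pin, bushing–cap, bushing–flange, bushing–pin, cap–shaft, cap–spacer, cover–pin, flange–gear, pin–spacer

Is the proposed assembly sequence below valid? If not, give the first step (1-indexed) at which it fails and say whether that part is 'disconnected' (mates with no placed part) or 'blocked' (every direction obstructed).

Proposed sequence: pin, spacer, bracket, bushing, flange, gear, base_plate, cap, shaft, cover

1. pin@(0, -1, 1) [-x clear] — {pin}
2. spacer@(0, 0, 1) [+x clear] — {pin, spacer}
3. bracket@(0, -2, 1) [-y clear] — {bracket, pin, spacer}
4. bushing@(0, -1, 0) [-y clear] — {bracket, bushing, pin, spacer}
5. flange@(0, -2, 0) [-x clear] — {bracket, bushing, flange, pin, spacer}
6. gear@(0, -3, 0) [-x clear] — {bracket, bushing, flange, gear, pin, spacer}
7. base_plate@(1, -2, 1) [+x clear] — {base_plate, bracket, bushing, flange, gear, pin, spacer}
8. cap@(0, 0, 0) [-x clear] — {base_plate, bracket, bushing, cap, flange, gear, pin, spacer}
9. shaft@(0, 1, 0) [-x clear] — {base_plate, bracket, bushing, cap, flange, gear, pin, shaft, spacer}
10. cover@(1, -1, 1) [+x clear] — {base_plate, bracket, bushing, cap, cover, flange, gear, pin, shaft, spacer}

Valid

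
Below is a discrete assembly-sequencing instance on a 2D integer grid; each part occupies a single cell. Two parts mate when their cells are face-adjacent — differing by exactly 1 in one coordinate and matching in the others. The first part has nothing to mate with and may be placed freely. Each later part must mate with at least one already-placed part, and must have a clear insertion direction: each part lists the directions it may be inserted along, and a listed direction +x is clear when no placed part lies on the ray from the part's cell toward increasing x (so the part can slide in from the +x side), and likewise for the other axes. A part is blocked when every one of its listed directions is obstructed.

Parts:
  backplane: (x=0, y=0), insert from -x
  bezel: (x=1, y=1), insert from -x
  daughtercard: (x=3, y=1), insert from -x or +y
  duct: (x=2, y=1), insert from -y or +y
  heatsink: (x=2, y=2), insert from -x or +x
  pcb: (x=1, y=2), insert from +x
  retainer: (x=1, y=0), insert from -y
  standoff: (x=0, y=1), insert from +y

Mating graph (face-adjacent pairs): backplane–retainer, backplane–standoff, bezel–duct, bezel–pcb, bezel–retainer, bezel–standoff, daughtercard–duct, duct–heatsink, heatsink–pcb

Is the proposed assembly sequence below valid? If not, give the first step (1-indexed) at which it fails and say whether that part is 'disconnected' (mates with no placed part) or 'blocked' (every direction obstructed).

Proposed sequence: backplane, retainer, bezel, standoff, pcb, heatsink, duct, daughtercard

1. backplane@(0, 0) [-x clear] — {backplane}
2. retainer@(1, 0) [-y clear] — {backplane, retainer}
3. bezel@(1, 1) [-x clear] — {backplane, bezel, retainer}
4. standoff@(0, 1) [+y clear] — {backplane, bezel, retainer, standoff}
5. pcb@(1, 2) [+x clear] — {backplane, bezel, pcb, retainer, standoff}
6. heatsink@(2, 2) [+x clear] — {backplane, bezel, heatsink, pcb, retainer, standoff}
7. duct@(2, 1) [-y clear] — {backplane, bezel, duct, heatsink, pcb, retainer, standoff}
8. daughtercard@(3, 1) [+y clear] — {backplane, bezel, daughtercard, duct, heatsink, pcb, retainer, standoff}

Valid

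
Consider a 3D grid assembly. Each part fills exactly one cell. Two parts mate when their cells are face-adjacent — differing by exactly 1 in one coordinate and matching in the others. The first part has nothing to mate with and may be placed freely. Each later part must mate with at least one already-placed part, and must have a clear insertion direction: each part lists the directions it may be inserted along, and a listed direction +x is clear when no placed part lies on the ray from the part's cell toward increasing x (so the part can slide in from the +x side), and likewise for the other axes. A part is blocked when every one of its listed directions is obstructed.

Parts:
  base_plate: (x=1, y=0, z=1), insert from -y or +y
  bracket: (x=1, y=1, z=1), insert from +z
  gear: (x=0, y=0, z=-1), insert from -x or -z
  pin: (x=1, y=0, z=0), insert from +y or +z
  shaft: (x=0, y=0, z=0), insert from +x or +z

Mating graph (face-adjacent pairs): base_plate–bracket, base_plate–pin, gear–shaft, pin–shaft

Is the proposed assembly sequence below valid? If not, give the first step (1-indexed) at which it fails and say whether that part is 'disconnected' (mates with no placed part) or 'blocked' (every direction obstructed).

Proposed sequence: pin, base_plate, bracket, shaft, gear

Valid

1. pin@(1, 0, 0) [+y clear] — {pin}
2. base_plate@(1, 0, 1) [-y clear] — {base_plate, pin}
3. bracket@(1, 1, 1) [+z clear] — {base_plate, bracket, pin}
4. shaft@(0, 0, 0) [+z clear] — {base_plate, bracket, pin, shaft}
5. gear@(0, 0, -1) [-x clear] — {base_plate, bracket, gear, pin, shaft}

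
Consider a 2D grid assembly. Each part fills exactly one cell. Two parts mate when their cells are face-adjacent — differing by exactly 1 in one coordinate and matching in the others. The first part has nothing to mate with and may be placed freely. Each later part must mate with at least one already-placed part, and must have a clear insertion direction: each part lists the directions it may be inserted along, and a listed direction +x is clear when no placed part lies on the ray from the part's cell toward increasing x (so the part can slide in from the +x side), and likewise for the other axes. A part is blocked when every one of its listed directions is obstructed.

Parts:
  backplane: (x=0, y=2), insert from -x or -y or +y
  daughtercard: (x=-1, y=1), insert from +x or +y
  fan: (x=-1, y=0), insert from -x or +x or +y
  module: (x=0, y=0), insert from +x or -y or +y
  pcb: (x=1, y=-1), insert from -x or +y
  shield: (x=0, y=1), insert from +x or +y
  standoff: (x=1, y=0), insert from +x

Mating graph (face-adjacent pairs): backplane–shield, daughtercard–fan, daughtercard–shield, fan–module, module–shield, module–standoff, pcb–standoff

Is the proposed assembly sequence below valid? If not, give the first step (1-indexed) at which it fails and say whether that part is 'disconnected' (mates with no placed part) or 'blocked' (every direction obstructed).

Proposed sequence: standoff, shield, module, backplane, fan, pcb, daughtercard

1. standoff@(1, 0) [+x clear] — {standoff}
2. shield@(0, 1) — no placed neighbour ⇒ disconnected

Invalid at step 2 (disconnected)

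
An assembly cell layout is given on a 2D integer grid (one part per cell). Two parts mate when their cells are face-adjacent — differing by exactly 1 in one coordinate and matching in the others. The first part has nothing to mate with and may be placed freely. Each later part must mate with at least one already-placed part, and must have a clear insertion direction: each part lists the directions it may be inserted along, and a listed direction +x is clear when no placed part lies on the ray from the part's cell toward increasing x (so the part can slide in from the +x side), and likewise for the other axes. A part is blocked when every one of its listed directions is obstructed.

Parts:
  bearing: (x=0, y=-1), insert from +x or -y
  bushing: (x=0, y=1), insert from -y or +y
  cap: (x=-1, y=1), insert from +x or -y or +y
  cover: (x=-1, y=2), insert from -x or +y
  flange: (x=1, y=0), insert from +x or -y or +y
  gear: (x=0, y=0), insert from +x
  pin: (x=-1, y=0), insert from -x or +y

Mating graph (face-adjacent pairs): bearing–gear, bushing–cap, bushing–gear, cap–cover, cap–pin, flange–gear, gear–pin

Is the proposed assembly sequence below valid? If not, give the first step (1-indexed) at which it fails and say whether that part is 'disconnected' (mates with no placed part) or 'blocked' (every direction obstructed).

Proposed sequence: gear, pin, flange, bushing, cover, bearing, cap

1. gear@(0, 0) [+x clear] — {gear}
2. pin@(-1, 0) [-x clear] — {gear, pin}
3. flange@(1, 0) [+x clear] — {flange, gear, pin}
4. bushing@(0, 1) [+y clear] — {bushing, flange, gear, pin}
5. cover@(-1, 2) — no placed neighbour ⇒ disconnected

Invalid at step 5 (disconnected)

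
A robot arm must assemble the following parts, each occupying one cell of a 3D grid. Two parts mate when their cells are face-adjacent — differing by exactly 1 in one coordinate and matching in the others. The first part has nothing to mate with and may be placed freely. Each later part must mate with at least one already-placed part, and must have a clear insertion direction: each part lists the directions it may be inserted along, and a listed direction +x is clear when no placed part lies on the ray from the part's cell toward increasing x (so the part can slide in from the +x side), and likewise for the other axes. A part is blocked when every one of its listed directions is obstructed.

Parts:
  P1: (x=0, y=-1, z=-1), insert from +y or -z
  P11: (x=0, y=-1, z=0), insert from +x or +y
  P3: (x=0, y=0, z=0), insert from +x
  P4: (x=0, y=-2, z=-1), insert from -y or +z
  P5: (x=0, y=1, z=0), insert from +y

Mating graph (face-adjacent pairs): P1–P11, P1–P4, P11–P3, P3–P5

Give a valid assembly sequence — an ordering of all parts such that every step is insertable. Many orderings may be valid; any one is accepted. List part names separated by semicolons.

P11; P1; P4; P3; P5

1. P11@(0, -1, 0) [+x clear] — {P11}
2. P1@(0, -1, -1) [+y clear] — {P1, P11}
3. P4@(0, -2, -1) [-y clear] — {P1, P11, P4}
4. P3@(0, 0, 0) [+x clear] — {P1, P11, P3, P4}
5. P5@(0, 1, 0) [+y clear] — {P1, P11, P3, P4, P5}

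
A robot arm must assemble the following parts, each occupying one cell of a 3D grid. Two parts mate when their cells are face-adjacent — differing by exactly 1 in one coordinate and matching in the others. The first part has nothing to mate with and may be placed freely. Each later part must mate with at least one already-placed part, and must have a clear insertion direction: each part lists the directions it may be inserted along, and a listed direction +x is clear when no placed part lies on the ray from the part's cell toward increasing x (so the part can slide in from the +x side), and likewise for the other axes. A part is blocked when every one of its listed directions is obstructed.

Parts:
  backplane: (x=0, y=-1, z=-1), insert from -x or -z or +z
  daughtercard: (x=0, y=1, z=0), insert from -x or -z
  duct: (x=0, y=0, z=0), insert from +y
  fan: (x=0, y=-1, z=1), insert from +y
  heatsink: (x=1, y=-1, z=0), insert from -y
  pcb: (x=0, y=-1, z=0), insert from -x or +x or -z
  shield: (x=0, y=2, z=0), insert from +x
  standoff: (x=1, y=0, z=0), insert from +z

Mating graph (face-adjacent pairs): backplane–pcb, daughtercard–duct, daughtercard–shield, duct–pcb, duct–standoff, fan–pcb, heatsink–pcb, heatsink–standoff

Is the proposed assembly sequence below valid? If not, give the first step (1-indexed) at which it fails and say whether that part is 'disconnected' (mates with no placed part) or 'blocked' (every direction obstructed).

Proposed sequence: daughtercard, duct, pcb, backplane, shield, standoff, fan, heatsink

Invalid at step 2 (blocked)

1. daughtercard@(0, 1, 0) [-x clear] — {daughtercard}
2. duct@(0, 0, 0) — +y all obstructed ⇒ blocked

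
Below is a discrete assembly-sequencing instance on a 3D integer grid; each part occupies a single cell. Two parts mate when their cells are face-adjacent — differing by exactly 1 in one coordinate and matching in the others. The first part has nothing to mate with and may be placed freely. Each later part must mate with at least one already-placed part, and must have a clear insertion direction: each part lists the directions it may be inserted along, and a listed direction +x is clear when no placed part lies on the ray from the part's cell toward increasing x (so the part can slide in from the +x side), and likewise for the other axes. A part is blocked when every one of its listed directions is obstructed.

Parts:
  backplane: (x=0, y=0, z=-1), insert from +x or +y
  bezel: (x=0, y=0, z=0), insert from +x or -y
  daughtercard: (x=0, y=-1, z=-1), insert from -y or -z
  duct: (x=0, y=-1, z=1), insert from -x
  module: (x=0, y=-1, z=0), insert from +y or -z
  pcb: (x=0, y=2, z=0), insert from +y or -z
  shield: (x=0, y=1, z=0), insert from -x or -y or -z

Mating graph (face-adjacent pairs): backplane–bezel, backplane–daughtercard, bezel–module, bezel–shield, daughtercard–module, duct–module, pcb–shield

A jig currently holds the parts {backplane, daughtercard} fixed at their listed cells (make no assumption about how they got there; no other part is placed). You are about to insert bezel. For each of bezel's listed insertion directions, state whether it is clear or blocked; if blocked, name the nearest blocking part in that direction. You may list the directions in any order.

+x: ray from bezel(0, 0, 0) has no placed part ⇒ clear
-y: ray from bezel(0, 0, 0) has no placed part ⇒ clear

+x: clear; -y: clear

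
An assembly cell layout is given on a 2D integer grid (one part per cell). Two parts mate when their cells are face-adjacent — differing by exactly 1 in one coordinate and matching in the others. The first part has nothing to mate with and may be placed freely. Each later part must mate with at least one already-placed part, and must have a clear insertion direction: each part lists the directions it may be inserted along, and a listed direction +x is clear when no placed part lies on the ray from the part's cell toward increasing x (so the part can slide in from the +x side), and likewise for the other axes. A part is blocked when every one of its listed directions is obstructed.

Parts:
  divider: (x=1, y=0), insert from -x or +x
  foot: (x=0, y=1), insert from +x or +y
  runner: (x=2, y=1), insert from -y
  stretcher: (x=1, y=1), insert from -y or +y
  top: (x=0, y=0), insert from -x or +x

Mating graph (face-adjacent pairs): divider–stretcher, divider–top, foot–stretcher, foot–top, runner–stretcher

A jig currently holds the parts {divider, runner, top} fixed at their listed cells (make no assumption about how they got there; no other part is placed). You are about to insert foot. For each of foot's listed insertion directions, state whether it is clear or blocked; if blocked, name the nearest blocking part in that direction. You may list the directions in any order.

+x: nearest on ray is runner@(2, 1) ⇒ blocked
+y: ray from foot(0, 1) has no placed part ⇒ clear

+x: blocked by runner; +y: clear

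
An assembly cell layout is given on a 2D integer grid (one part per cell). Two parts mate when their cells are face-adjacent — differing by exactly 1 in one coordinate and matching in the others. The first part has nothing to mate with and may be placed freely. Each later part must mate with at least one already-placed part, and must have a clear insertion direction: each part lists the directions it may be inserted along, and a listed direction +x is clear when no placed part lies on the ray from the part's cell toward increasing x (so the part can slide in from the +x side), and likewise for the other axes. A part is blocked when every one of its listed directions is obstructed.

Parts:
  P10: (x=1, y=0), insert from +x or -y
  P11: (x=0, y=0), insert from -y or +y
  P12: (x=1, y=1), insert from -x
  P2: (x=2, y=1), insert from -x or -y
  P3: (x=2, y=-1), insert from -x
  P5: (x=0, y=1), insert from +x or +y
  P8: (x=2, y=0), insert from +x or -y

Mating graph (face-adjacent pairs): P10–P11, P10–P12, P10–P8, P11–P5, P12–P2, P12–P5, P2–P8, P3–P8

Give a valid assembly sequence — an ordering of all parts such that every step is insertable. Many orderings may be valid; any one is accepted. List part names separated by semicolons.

P2; P8; P12; P3; P10; P11; P5

1. P2@(2, 1) [-x clear] — {P2}
2. P8@(2, 0) [+x clear] — {P2, P8}
3. P12@(1, 1) [-x clear] — {P12, P2, P8}
4. P3@(2, -1) [-x clear] — {P12, P2, P3, P8}
5. P10@(1, 0) [-y clear] — {P10, P12, P2, P3, P8}
6. P11@(0, 0) [-y clear] — {P10, P11, P12, P2, P3, P8}
7. P5@(0, 1) [+y clear] — {P10, P11, P12, P2, P3, P5, P8}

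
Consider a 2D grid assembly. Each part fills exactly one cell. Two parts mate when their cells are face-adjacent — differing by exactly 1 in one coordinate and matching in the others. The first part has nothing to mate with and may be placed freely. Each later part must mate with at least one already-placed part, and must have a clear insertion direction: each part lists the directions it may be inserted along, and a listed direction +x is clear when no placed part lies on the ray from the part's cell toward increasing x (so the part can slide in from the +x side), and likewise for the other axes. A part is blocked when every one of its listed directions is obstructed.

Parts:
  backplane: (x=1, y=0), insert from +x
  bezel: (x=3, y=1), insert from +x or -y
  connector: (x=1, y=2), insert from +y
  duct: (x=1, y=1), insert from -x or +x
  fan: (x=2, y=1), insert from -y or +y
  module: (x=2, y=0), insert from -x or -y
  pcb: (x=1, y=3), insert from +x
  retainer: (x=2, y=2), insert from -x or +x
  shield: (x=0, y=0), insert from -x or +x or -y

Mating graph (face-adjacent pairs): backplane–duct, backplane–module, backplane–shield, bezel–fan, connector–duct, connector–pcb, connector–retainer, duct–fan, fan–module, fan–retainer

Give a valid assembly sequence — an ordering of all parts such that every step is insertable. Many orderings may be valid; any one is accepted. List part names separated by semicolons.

backplane; duct; fan; bezel; retainer; connector; pcb; shield; module

1. backplane@(1, 0) [+x clear] — {backplane}
2. duct@(1, 1) [-x clear] — {backplane, duct}
3. fan@(2, 1) [-y clear] — {backplane, duct, fan}
4. bezel@(3, 1) [+x clear] — {backplane, bezel, duct, fan}
5. retainer@(2, 2) [-x clear] — {backplane, bezel, duct, fan, retainer}
6. connector@(1, 2) [+y clear] — {backplane, bezel, connector, duct, fan, retainer}
7. pcb@(1, 3) [+x clear] — {backplane, bezel, connector, duct, fan, pcb, retainer}
8. shield@(0, 0) [-x clear] — {backplane, bezel, connector, duct, fan, pcb, retainer, shield}
9. module@(2, 0) [-y clear] — {backplane, bezel, connector, duct, fan, module, pcb, retainer, shield}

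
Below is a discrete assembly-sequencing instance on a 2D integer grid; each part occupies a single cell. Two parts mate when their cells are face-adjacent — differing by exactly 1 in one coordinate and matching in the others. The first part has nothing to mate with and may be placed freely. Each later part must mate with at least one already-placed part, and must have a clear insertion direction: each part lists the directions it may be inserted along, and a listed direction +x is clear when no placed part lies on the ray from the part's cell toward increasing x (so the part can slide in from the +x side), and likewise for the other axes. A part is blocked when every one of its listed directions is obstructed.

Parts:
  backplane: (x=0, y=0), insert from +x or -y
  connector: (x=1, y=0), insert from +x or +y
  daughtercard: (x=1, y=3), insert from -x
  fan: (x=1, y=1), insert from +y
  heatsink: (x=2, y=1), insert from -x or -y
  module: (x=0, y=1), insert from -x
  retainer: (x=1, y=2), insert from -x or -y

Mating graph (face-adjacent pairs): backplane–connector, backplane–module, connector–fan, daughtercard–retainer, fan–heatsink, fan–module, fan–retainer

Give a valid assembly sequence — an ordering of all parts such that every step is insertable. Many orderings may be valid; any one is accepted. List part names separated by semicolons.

backplane; module; fan; connector; heatsink; retainer; daughtercard

1. backplane@(0, 0) [+x clear] — {backplane}
2. module@(0, 1) [-x clear] — {backplane, module}
3. fan@(1, 1) [+y clear] — {backplane, fan, module}
4. connector@(1, 0) [+x clear] — {backplane, connector, fan, module}
5. heatsink@(2, 1) [-y clear] — {backplane, connector, fan, heatsink, module}
6. retainer@(1, 2) [-x clear] — {backplane, connector, fan, heatsink, module, retainer}
7. daughtercard@(1, 3) [-x clear] — {backplane, connector, daughtercard, fan, heatsink, module, retainer}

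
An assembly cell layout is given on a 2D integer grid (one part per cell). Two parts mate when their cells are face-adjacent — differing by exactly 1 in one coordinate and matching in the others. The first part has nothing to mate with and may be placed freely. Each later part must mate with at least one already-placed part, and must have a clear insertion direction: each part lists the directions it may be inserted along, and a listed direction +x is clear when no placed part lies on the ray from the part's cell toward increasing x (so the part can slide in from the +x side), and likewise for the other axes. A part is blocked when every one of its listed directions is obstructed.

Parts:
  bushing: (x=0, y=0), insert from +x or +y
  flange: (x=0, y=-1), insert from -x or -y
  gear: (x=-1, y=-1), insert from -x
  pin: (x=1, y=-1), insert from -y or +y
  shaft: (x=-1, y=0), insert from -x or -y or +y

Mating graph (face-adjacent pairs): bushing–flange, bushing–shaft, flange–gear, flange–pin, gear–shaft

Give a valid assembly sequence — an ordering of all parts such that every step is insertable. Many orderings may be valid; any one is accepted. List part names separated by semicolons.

1. pin@(1, -1) [-y clear] — {pin}
2. flange@(0, -1) [-x clear] — {flange, pin}
3. bushing@(0, 0) [+x clear] — {bushing, flange, pin}
4. shaft@(-1, 0) [-x clear] — {bushing, flange, pin, shaft}
5. gear@(-1, -1) [-x clear] — {bushing, flange, gear, pin, shaft}

pin; flange; bushing; shaft; gear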